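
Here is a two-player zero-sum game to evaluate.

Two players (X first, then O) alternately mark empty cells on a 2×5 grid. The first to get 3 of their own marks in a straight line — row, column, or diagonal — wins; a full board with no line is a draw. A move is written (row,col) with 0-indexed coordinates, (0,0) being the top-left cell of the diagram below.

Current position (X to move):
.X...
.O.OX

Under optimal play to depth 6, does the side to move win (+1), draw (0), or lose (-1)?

p1 X@[.X.../.O.OX]: (0,0)[XX.../.O.OX]-1 (0,2)[.XX../.O.OX]-1 (0,3)[.X.X./.O.OX]-1 (0,4)[.X..X/.O.OX]-1 (1,0)[.X.../XO.OX]-1 (1,2)[.X.../.OXOX]+0*
p2 O@[.X.../.OXOX]: (0,0)[OX.../.OXOX]+0* (0,2)[.XO../.OXOX]+0 (0,3)[.X.O./.OXOX]+0 (0,4)[.X..O/.OXOX]-1 (1,0)[.X.../OOXOX]-1
p3 X@[OX.../.OXOX]: (0,2)[OXX../.OXOX]+0* (0,3)[OX.X./.OXOX]+0 (0,4)[OX..X/.OXOX]+0 (1,0)[OX.../XOXOX]+0
p4 O@[OXX../.OXOX]: (0,3)[OXXO./.OXOX]+0* (0,4)[OXX.O/.OXOX]-1 (1,0)[OXX../OOXOX]-1
p5 X@[OXXO./.OXOX]: (0,4)[OXXOX/.OXOX]+0* (1,0)[OXXO./XOXOX]+0
p6 O@[OXXOX/.OXOX]: (1,0)[OXXOX/OOXOX]+0*
p7 X@[OXXOX/OOXOX] terminal +0; root [.X.../.O.OX] d6

value(.X.../.O.OX, X) = 0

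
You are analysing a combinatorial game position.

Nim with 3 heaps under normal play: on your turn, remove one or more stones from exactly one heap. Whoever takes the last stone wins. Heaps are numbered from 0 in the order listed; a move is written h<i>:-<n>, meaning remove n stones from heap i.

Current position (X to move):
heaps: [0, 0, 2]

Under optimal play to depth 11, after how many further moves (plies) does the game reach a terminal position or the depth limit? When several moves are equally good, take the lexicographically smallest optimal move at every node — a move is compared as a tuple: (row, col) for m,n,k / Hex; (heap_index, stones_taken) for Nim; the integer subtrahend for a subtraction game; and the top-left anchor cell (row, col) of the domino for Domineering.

p1 X@[(0,0,2)]: h2:-1[(0,0,1)]-1 h2:-2[(0,0,0)]+1*
p2 O@[(0,0,0)] terminal -1; root [(0,0,2)] d11

PV length from [(0,0,2)]: 1 ply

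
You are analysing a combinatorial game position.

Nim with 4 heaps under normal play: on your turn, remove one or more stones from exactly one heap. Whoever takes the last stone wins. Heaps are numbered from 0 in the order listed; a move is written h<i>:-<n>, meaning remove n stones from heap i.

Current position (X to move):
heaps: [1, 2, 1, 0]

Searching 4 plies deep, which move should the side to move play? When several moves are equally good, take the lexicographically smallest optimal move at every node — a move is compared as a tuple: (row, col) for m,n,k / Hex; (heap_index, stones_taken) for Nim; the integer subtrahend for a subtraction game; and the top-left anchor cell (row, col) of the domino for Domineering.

X's best at [(1,2,1,0)]: h1:-2

ply 1, X at (1,2,1,0) | h0:-1=-1→(0,2,1,0); h1:-1=-1→(1,1,1,0); h1:-2=+1→(1,0,1,0)*; h2:-1=-1→(1,2,0,0)
ply 2, O at (1,0,1,0) | h0:-1=-1→(0,0,1,0)*; h2:-1=-1→(1,0,0,0)
ply 3, X at (0,0,1,0) | h2:-1=+1→(0,0,0,0)*
ply 4: (0,0,0,0) is terminal -1 (O); from (1,2,1,0) depth 4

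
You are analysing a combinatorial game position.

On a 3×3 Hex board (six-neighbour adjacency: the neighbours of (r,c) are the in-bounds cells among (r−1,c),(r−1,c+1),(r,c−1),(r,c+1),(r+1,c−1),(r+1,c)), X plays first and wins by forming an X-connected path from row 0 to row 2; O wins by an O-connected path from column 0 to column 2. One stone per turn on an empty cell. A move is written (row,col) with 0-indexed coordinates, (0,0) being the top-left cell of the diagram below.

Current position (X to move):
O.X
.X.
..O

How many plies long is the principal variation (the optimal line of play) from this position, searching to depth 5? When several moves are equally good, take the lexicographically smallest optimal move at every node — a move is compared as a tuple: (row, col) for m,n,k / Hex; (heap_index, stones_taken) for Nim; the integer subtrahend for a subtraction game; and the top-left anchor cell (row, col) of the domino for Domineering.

PV length from [O.X/.X./..O]: 5 plies

ply 1, X at O.X/.X./..O | (0,1)=+1→OXX/.X./..O*; (1,0)=+1→O.X/XX./..O; (1,2)=+1→O.X/.XX/..O; (2,0)=+1→O.X/.X./X.O; (2,1)=+1→O.X/.X./.XO
ply 2, O at OXX/.X./..O | (1,0)=-1→OXX/OX./..O*; (1,2)=-1→OXX/.XO/..O; (2,0)=-1→OXX/.X./O.O; (2,1)=-1→OXX/.X./.OO
ply 3, X at OXX/OX./..O | (1,2)=+1→OXX/OXX/..O*; (2,0)=+1→OXX/OX./X.O; (2,1)=+1→OXX/OX./.XO
ply 4, O at OXX/OXX/..O | (2,0)=-1→OXX/OXX/O.O*; (2,1)=-1→OXX/OXX/.OO
ply 5, X at OXX/OXX/O.O | (2,1)=+1→OXX/OXX/OXO*
ply 6: OXX/OXX/OXO is terminal -1 (O); from O.X/.X./..O depth 5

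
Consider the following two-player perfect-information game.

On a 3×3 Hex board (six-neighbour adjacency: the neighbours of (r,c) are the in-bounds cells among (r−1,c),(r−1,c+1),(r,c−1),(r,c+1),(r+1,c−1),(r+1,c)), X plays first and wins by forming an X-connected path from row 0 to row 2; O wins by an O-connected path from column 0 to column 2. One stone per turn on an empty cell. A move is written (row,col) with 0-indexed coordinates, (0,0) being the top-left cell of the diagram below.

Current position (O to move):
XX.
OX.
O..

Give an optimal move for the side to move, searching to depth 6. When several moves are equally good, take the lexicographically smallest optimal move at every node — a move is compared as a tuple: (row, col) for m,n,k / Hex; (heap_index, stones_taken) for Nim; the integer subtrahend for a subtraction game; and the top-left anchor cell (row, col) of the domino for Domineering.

ply 1, O at XX./OX./O.. | (0,2)=-1→XXO/OX./O..; (1,2)=-1→XX./OXO/O..; (2,1)=+1→XX./OX./OO.*; (2,2)=-1→XX./OX./O.O
ply 2, X at XX./OX./OO. | (0,2)=-1→XXX/OX./OO.*; (1,2)=-1→XX./OXX/OO.; (2,2)=-1→XX./OX./OOX
ply 3, O at XXX/OX./OO. | (1,2)=+1→XXX/OXO/OO.*; (2,2)=+1→XXX/OX./OOO
ply 4: XXX/OXO/OO. is terminal -1 (X); from XX./OX./O.. depth 6

O's best at [XX./OX./O..]: (2,1)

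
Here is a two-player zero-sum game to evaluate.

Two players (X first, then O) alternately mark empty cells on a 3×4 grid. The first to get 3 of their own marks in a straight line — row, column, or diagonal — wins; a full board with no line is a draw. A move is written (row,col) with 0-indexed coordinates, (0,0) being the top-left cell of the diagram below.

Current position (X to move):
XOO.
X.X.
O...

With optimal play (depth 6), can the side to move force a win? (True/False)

X winning at [XOO./X.X./O...]: True

p1 X@[XOO./X.X./O...]: (0,3)[XOOX/X.X./O...]-1 (1,1)[XOO./XXX./O...]+1* (1,3)[XOO./X.XX/O...]-1 (2,1)[XOO./X.X./OX..]-1 (2,2)[XOO./X.X./O.X.]-1 (2,3)[XOO./X.X./O..X]-1
p2 O@[XOO./XXX./O...] terminal -1; root [XOO./X.X./O...] d6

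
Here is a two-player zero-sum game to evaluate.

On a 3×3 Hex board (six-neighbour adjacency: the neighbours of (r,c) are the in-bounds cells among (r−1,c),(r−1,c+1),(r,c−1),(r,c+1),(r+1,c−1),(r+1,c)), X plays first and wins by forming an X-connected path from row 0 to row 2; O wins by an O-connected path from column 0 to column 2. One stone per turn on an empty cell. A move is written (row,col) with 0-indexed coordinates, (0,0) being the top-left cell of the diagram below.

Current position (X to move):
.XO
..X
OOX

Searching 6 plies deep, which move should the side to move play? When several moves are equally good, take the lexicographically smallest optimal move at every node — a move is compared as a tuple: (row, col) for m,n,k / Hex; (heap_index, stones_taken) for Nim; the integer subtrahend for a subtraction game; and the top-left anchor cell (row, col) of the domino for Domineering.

X's best at [.XO/..X/OOX]: (1,1)

p1 X@[.XO/..X/OOX]: (0,0)[XXO/..X/OOX]-1 (1,0)[.XO/X.X/OOX]-1 (1,1)[.XO/.XX/OOX]+1*
p2 O@[.XO/.XX/OOX] terminal -1; root [.XO/..X/OOX] d6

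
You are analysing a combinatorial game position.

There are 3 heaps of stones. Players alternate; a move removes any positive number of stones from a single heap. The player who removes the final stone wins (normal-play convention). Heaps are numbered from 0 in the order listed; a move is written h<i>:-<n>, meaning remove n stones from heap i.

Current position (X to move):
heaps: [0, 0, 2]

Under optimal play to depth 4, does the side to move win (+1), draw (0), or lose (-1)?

value((0,0,2), X) = +1

p1 X@[(0,0,2)]: h2:-1[(0,0,1)]-1 h2:-2[(0,0,0)]+1*
p2 O@[(0,0,0)] terminal -1; root [(0,0,2)] d4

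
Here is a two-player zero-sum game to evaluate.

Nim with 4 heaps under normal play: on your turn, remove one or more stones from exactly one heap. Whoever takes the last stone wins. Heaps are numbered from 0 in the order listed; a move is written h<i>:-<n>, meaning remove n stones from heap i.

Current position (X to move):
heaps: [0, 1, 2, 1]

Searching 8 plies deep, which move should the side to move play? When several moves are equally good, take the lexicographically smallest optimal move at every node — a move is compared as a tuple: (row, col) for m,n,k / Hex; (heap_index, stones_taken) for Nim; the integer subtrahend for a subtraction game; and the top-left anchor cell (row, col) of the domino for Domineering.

[(0,1,2,1)] X move#1: h1:-1:-1/(0,0,2,1), h2:-1:-1/(0,1,1,1), h2:-2:+1/(0,1,0,1)*, h3:-1:-1/(0,1,2,0)
[(0,1,0,1)] O move#2: h1:-1:-1/(0,0,0,1)*, h3:-1:-1/(0,1,0,0)
[(0,0,0,1)] X move#3: h3:-1:+1/(0,0,0,0)*
[(0,0,0,0)] end (terminal -1, O#4); searched (0,1,2,1) to 8

X's best at [(0,1,2,1)]: h2:-2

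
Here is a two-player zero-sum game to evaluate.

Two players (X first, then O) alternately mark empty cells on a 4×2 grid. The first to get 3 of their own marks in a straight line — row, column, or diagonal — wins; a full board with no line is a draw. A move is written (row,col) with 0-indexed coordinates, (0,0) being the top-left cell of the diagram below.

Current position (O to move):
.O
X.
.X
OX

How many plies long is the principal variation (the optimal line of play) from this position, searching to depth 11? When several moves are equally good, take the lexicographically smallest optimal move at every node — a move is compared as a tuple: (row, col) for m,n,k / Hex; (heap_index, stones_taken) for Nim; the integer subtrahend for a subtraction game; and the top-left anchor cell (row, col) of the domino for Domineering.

PV length from [.O/X./.X/OX]: 3 plies

ply 1, O at .O/X./.X/OX | (0,0)=-1→OO/X./.X/OX; (1,1)=+0→.O/XO/.X/OX*; (2,0)=-1→.O/X./OX/OX
ply 2, X at .O/XO/.X/OX | (0,0)=+0→XO/XO/.X/OX*; (2,0)=+0→.O/XO/XX/OX
ply 3, O at XO/XO/.X/OX | (2,0)=+0→XO/XO/OX/OX*
ply 4: XO/XO/OX/OX is terminal +0 (X); from .O/X./.X/OX depth 11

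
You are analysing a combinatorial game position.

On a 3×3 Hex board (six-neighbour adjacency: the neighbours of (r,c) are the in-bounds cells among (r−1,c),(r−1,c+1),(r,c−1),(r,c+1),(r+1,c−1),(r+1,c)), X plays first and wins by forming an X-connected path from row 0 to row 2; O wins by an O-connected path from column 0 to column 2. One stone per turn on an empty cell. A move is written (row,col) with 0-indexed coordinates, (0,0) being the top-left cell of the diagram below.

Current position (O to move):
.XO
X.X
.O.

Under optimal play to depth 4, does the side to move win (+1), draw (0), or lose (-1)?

p1 O@[.XO/X.X/.O.]: (0,0)[OXO/X.X/.O.]-1 (1,1)[.XO/XOX/.O.]-1 (2,0)[.XO/X.X/OO.]+1* (2,2)[.XO/X.X/.OO]-1
p2 X@[.XO/X.X/OO.]: (0,0)[XXO/X.X/OO.]-1* (1,1)[.XO/XXX/OO.]-1 (2,2)[.XO/X.X/OOX]-1
p3 O@[XXO/X.X/OO.]: (1,1)[XXO/XOX/OO.]+1* (2,2)[XXO/X.X/OOO]+1
p4 X@[XXO/XOX/OO.] terminal -1; root [.XO/X.X/.O.] d4

value(.XO/X.X/.O., O) = +1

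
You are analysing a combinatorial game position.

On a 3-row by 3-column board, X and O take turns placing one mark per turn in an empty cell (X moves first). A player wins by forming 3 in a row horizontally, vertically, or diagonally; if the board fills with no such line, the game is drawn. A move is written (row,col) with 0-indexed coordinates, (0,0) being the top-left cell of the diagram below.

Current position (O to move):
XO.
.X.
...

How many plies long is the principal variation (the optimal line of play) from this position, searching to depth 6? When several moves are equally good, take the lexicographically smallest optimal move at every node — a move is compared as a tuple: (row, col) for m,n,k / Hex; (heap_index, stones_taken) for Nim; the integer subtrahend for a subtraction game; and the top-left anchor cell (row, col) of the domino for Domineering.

PV length from [XO./.X./...]: 4 plies

ply 1, O at XO./.X./... | (0,2)=-1→XOO/.X./...*; (1,0)=-1→XO./OX./...; (1,2)=-1→XO./.XO/...; (2,0)=-1→XO./.X./O..; (2,1)=-1→XO./.X./.O.; (2,2)=-1→XO./.X./..O
ply 2, X at XOO/.X./... | (1,0)=+1→XOO/XX./...*; (1,2)=+1→XOO/.XX/...; (2,0)=+1→XOO/.X./X..; (2,1)=+0→XOO/.X./.X.; (2,2)=+1→XOO/.X./..X
ply 3, O at XOO/XX./... | (1,2)=-1→XOO/XXO/...*; (2,0)=-1→XOO/XX./O..; (2,1)=-1→XOO/XX./.O.; (2,2)=-1→XOO/XX./..O
ply 4, X at XOO/XXO/... | (2,0)=+1→XOO/XXO/X..*; (2,1)=-1→XOO/XXO/.X.; (2,2)=+1→XOO/XXO/..X
ply 5: XOO/XXO/X.. is terminal -1 (O); from XO./.X./... depth 6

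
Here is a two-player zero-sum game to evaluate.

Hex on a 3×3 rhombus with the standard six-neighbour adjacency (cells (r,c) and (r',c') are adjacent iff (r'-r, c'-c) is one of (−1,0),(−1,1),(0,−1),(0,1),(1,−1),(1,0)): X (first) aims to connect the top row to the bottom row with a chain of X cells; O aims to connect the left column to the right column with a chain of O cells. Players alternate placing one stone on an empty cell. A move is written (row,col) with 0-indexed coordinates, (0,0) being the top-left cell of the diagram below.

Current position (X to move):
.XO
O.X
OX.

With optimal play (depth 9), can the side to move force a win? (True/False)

X winning at [.XO/O.X/OX.]: True

[.XO/O.X/OX.] X move#1: (0,0):-1/XXO/O.X/OX., (1,1):+1/.XO/OXX/OX.*, (2,2):-1/.XO/O.X/OXX
[.XO/OXX/OX.] end (terminal -1, O#2); searched .XO/O.X/OX. to 9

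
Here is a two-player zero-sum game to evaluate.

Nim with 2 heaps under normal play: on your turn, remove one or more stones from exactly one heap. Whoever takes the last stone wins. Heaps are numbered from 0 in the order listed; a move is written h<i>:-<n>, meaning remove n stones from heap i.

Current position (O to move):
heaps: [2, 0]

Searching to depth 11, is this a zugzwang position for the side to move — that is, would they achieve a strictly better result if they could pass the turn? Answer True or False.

zugzwang((2,0), O) = False

p1 O@[(2,0)]: h0:-1[(1,0)]-1 h0:-2[(0,0)]+1*
p2 X@[(0,0)] terminal -1; root [(2,0)] d11
suppose O passes — search the same position with X to move:
pass> p1 X@[(2,0)]: h0:-1[(1,0)]-1 h0:-2[(0,0)]+1*
pass> p2 O@[(0,0)] terminal -1; root [(2,0)] d11
for O: play +1, pass -1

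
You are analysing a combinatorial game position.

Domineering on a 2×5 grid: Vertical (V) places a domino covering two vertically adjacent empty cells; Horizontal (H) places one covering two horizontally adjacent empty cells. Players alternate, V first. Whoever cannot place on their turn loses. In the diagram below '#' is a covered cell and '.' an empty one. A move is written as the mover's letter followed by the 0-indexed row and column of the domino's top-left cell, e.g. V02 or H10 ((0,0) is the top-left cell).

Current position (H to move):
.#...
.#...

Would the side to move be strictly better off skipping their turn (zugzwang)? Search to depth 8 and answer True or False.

zugzwang(.#.../.#..., H) = False

p1 H@[.#.../.#...]: H02[.###./.#...]-1* H03[.#.##/.#...]-1 H12[.#.../.###.]-1 H13[.#.../.#.##]-1
p2 V@[.###./.#...]: V00[####./##...]-1 V04[.####/.#..#]+1*
p3 H@[.####/.#..#]: H12[.####/.####]-1*
p4 V@[.####/.####]: V00[#####/#####]+1*
p5 H@[#####/#####] terminal -1; root [.#.../.#...] d8
suppose H passes — search the same position with V to move:
pass> p1 V@[.#.../.#...]: V00[##.../##...]-1 V02[.##../.##..]-1 V03[.#.#./.#.#.]+1* V04[.#..#/.#..#]-1
pass> p2 H@[.#.#./.#.#.] terminal -1; root [.#.../.#...] d8
for H: play -1, pass -1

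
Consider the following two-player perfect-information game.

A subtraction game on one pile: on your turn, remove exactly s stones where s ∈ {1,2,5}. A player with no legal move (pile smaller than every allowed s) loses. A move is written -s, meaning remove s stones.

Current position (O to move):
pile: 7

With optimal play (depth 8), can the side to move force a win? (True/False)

[7] O move#1: -1:+1/6*, -2:-1/5, -5:-1/2
[6] X move#2: -1:-1/5*, -2:-1/4, -5:-1/1
[5] O move#3: -1:-1/4, -2:+1/3*, -5:+1/0
[3] X move#4: -1:-1/2*, -2:-1/1
[2] O move#5: -1:-1/1, -2:+1/0*
[0] end (terminal -1, X#6); searched 7 to 8

O winning at [7]: True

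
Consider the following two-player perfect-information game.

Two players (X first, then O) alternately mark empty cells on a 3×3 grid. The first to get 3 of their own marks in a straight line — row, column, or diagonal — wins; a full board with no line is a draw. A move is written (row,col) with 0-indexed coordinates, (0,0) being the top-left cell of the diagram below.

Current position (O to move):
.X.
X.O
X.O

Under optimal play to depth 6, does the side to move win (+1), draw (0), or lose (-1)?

value(.X./X.O/X.O, O) = +1

p1 O@[.X./X.O/X.O]: (0,0)[OX./X.O/X.O]+1* (0,2)[.XO/X.O/X.O]+1 (1,1)[.X./XOO/X.O]-1 (2,1)[.X./X.O/XOO]-1
p2 X@[OX./X.O/X.O]: (0,2)[OXX/X.O/X.O]-1* (1,1)[OX./XXO/X.O]-1 (2,1)[OX./X.O/XXO]-1
p3 O@[OXX/X.O/X.O]: (1,1)[OXX/XOO/X.O]+1* (2,1)[OXX/X.O/XOO]-1
p4 X@[OXX/XOO/X.O] terminal -1; root [.X./X.O/X.O] d6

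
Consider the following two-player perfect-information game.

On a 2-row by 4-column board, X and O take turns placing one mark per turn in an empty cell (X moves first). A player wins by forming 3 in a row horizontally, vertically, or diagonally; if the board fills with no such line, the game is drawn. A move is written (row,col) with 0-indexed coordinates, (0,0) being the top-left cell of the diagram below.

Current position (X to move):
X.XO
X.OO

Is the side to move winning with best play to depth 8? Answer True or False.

p1 X@[X.XO/X.OO]: (0,1)[XXXO/X.OO]+1* (1,1)[X.XO/XXOO]+0
p2 O@[XXXO/X.OO] terminal -1; root [X.XO/X.OO] d8

X winning at [X.XO/X.OO]: True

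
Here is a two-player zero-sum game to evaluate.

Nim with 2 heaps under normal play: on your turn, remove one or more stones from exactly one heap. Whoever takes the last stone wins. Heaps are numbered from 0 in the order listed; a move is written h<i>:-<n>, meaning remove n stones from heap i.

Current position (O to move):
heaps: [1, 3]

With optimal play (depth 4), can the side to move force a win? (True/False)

O winning at [(1,3)]: True

[(1,3)] O move#1: h0:-1:-1/(0,3), h1:-1:-1/(1,2), h1:-2:+1/(1,1)*, h1:-3:-1/(1,0)
[(1,1)] X move#2: h0:-1:-1/(0,1)*, h1:-1:-1/(1,0)
[(0,1)] O move#3: h1:-1:+1/(0,0)*
[(0,0)] end (terminal -1, X#4); searched (1,3) to 4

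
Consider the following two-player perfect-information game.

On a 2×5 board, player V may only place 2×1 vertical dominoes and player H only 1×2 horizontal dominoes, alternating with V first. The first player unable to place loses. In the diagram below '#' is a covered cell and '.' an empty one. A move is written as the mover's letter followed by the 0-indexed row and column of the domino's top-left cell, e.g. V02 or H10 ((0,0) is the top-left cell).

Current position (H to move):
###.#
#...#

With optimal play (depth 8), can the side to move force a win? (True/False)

ply 1, H at ###.#/#...# | H11=-1→###.#/###.#; H12=+1→###.#/#.###*
ply 2: ###.#/#.### is terminal -1 (V); from ###.#/#...# depth 8

H winning at [###.#/#...#]: True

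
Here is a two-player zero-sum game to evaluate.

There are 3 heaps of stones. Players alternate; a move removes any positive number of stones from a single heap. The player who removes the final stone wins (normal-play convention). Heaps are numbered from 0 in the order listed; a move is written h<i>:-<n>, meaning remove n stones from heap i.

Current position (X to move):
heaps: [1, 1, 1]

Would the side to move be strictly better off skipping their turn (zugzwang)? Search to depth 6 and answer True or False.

p1 X@[(1,1,1)]: h0:-1[(0,1,1)]+1* h1:-1[(1,0,1)]+1 h2:-1[(1,1,0)]+1
p2 O@[(0,1,1)]: h1:-1[(0,0,1)]-1* h2:-1[(0,1,0)]-1
p3 X@[(0,0,1)]: h2:-1[(0,0,0)]+1*
p4 O@[(0,0,0)] terminal -1; root [(1,1,1)] d6
suppose X passes — search the same position with O to move:
pass> p1 O@[(1,1,1)]: h0:-1[(0,1,1)]+1* h1:-1[(1,0,1)]+1 h2:-1[(1,1,0)]+1
pass> p2 X@[(0,1,1)]: h1:-1[(0,0,1)]-1* h2:-1[(0,1,0)]-1
pass> p3 O@[(0,0,1)]: h2:-1[(0,0,0)]+1*
pass> p4 X@[(0,0,0)] terminal -1; root [(1,1,1)] d6
for X: play +1, pass -1

zugzwang((1,1,1), X) = False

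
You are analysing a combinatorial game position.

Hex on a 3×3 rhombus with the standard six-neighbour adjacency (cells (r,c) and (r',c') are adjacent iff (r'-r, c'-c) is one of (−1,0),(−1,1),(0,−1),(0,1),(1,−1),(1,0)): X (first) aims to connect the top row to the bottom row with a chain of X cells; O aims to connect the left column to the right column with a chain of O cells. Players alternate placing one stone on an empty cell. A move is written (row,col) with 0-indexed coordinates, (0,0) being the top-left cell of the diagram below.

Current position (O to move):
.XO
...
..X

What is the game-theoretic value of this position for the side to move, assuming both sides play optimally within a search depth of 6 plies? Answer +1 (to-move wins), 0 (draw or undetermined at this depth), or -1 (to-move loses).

value(.XO/.../..X, O) = +1

[.XO/.../..X] O move#1: (0,0):-1/OXO/.../..X, (1,0):-1/.XO/O../..X, (1,1):+1/.XO/.O./..X*, (1,2):-1/.XO/..O/..X, (2,0):-1/.XO/.../O.X, (2,1):-1/.XO/.../.OX
[.XO/.O./..X] X move#2: (0,0):-1/XXO/.O./..X*, (1,0):-1/.XO/XO./..X, (1,2):-1/.XO/.OX/..X, (2,0):-1/.XO/.O./X.X, (2,1):-1/.XO/.O./.XX
[XXO/.O./..X] O move#3: (1,0):+1/XXO/OO./..X*, (1,2):+1/XXO/.OO/..X, (2,0):+1/XXO/.O./O.X, (2,1):+1/XXO/.O./.OX
[XXO/OO./..X] end (terminal -1, X#4); searched .XO/.../..X to 6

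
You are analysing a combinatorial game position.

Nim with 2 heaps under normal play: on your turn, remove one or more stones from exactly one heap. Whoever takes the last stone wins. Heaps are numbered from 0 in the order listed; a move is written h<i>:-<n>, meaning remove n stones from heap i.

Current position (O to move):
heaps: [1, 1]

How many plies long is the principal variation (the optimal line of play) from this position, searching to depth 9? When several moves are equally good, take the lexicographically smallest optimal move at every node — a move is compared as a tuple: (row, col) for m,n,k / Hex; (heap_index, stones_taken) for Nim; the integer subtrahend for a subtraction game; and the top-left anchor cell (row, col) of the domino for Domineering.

PV length from [(1,1)]: 2 plies

p1 O@[(1,1)]: h0:-1[(0,1)]-1* h1:-1[(1,0)]-1
p2 X@[(0,1)]: h1:-1[(0,0)]+1*
p3 O@[(0,0)] terminal -1; root [(1,1)] d9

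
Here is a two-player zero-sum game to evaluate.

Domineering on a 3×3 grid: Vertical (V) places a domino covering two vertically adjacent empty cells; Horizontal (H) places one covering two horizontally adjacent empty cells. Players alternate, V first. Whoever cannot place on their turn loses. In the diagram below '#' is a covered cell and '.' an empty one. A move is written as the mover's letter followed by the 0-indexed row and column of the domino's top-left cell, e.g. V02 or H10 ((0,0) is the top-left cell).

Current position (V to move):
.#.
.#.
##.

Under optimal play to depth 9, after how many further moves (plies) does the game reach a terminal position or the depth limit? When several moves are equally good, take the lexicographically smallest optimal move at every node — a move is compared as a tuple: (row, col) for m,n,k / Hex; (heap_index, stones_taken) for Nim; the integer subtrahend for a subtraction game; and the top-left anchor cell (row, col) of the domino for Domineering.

PV length from [.#./.#./##.]: 1 ply

[.#./.#./##.] V move#1: V00:+1/##./##./##.*, V02:+1/.##/.##/##., V12:+1/.#./.##/###
[##./##./##.] end (terminal -1, H#2); searched .#./.#./##. to 9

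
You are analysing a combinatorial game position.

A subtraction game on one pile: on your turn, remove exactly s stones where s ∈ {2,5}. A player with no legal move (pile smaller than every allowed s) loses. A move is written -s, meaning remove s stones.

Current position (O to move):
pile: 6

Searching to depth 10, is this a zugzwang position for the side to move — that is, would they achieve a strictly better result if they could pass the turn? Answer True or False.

p1 O@[6]: -2[4]+1* -5[1]+1
p2 X@[4]: -2[2]-1*
p3 O@[2]: -2[0]+1*
p4 X@[0] terminal -1; root [6] d10
pass branch (X moves first from the same position):
  | p1 X@[6]: -2[4]+1* -5[1]+1
  | p2 O@[4]: -2[2]-1*
  | p3 X@[2]: -2[0]+1*
  | p4 O@[0] terminal -1; root [6] d10
O moving scores +1; O passing scores -1

zugzwang(6, O) = False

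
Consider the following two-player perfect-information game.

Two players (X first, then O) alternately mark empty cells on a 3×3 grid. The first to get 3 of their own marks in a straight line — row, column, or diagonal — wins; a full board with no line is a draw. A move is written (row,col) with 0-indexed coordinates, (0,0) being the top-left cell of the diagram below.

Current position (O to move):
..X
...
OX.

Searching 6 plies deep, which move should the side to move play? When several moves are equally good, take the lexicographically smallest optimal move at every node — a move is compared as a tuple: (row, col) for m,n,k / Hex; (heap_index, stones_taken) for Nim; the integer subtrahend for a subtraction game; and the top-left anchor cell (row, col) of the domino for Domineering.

O's best at [..X/.../OX.]: (0,0)

[..X/.../OX.] O move#1: (0,0):+0/O.X/.../OX.*, (0,1):+0/.OX/.../OX., (1,0):-1/..X/O../OX., (1,1):+0/..X/.O./OX., (1,2):-1/..X/..O/OX., (2,2):-1/..X/.../OXO
[O.X/.../OX.] X move#2: (0,1):-1/OXX/.../OX., (1,0):+0/O.X/X../OX.*, (1,1):-1/O.X/.X./OX., (1,2):-1/O.X/..X/OX., (2,2):-1/O.X/.../OXX
[O.X/X../OX.] O move#3: (0,1):-1/OOX/X../OX., (1,1):+0/O.X/XO./OX.*, (1,2):+0/O.X/X.O/OX., (2,2):-1/O.X/X../OXO
[O.X/XO./OX.] X move#4: (0,1):-1/OXX/XO./OX., (1,2):-1/O.X/XOX/OX., (2,2):+0/O.X/XO./OXX*
[O.X/XO./OXX] O move#5: (0,1):-1/OOX/XO./OXX, (1,2):+0/O.X/XOO/OXX*
[O.X/XOO/OXX] X move#6: (0,1):+0/OXX/XOO/OXX*
[OXX/XOO/OXX] end (terminal +0, O#7); searched ..X/.../OX. to 6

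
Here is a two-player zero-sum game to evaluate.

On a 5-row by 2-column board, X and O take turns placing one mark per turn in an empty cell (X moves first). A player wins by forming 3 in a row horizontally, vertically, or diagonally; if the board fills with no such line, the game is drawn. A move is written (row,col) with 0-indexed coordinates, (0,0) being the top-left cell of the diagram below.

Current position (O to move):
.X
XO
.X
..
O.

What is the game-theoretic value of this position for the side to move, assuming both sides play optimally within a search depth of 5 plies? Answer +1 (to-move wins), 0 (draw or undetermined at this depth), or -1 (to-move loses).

value(.X/XO/.X/../O., O) = 0

ply 1, O at .X/XO/.X/../O. | (0,0)=+0→OX/XO/.X/../O.*; (2,0)=+0→.X/XO/OX/../O.; (3,0)=+0→.X/XO/.X/O./O.; (3,1)=-1→.X/XO/.X/.O/O.; (4,1)=-1→.X/XO/.X/../OO
ply 2, X at OX/XO/.X/../O. | (2,0)=+0→OX/XO/XX/../O.*; (3,0)=+0→OX/XO/.X/X./O.; (3,1)=+0→OX/XO/.X/.X/O.; (4,1)=+0→OX/XO/.X/../OX
ply 3, O at OX/XO/XX/../O. | (3,0)=+0→OX/XO/XX/O./O.*; (3,1)=-1→OX/XO/XX/.O/O.; (4,1)=-1→OX/XO/XX/../OO
ply 4, X at OX/XO/XX/O./O. | (3,1)=+0→OX/XO/XX/OX/O.*; (4,1)=+0→OX/XO/XX/O./OX
ply 5, O at OX/XO/XX/OX/O. | (4,1)=+0→OX/XO/XX/OX/OO*
ply 6: OX/XO/XX/OX/OO is terminal +0 (X); from .X/XO/.X/../O. depth 5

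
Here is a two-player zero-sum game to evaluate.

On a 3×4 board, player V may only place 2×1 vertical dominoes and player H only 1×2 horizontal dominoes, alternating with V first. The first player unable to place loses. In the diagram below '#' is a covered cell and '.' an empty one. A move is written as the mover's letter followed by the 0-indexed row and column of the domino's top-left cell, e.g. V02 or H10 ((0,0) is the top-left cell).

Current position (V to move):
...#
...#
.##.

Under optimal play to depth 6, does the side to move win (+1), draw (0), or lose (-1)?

value(...#/...#/.##., V) = +1

[...#/...#/.##.] V move#1: V00:-1/#..#/#..#/.##., V01:+1/.#.#/.#.#/.##.*, V02:-1/..##/..##/.##., V10:-1/...#/#..#/###.
[.#.#/.#.#/.##.] end (terminal -1, H#2); searched ...#/...#/.##. to 6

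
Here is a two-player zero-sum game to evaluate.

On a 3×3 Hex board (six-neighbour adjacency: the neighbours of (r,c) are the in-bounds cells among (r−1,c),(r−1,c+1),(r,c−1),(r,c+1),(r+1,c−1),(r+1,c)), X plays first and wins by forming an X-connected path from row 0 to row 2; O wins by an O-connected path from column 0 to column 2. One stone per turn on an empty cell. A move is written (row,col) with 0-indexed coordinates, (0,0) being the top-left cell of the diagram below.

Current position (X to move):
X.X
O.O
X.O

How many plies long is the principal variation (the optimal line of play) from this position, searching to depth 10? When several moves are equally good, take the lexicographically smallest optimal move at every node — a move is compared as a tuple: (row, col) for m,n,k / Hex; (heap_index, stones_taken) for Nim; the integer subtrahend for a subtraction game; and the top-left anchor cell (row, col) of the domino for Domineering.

PV length from [X.X/O.O/X.O]: 1 ply

ply 1, X at X.X/O.O/X.O | (0,1)=-1→XXX/O.O/X.O; (1,1)=+1→X.X/OXO/X.O*; (2,1)=-1→X.X/O.O/XXO
ply 2: X.X/OXO/X.O is terminal -1 (O); from X.X/O.O/X.O depth 10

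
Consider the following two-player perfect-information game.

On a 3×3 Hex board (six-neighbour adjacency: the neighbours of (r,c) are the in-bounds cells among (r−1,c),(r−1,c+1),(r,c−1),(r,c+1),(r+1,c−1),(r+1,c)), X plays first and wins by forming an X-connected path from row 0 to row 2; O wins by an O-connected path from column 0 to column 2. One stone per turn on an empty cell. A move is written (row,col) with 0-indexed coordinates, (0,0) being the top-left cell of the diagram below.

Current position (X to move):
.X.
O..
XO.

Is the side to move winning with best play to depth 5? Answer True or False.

X winning at [.X./O../XO.]: True

[.X./O../XO.] X move#1: (0,0):-1/XX./O../XO., (0,2):-1/.XX/O../XO., (1,1):+1/.X./OX./XO.*, (1,2):-1/.X./O.X/XO., (2,2):-1/.X./O../XOX
[.X./OX./XO.] end (terminal -1, O#2); searched .X./O../XO. to 5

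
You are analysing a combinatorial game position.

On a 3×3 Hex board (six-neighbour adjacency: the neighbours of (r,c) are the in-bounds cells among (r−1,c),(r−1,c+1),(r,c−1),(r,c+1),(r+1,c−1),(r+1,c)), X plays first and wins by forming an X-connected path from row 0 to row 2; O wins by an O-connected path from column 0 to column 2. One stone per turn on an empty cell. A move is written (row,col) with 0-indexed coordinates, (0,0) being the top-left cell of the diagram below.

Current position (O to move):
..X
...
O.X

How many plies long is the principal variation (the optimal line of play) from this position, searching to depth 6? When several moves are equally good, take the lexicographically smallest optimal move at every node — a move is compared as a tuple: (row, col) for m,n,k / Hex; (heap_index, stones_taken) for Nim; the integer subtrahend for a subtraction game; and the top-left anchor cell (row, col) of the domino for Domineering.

ply 1, O at ..X/.../O.X | (0,0)=-1→O.X/.../O.X; (0,1)=-1→.OX/.../O.X; (1,0)=-1→..X/O../O.X; (1,1)=-1→..X/.O./O.X; (1,2)=+1→..X/..O/O.X*; (2,1)=-1→..X/.../OOX
ply 2, X at ..X/..O/O.X | (0,0)=-1→X.X/..O/O.X*; (0,1)=-1→.XX/..O/O.X; (1,0)=-1→..X/X.O/O.X; (1,1)=-1→..X/.XO/O.X; (2,1)=-1→..X/..O/OXX
ply 3, O at X.X/..O/O.X | (0,1)=+1→XOX/..O/O.X*; (1,0)=+1→X.X/O.O/O.X; (1,1)=+1→X.X/.OO/O.X; (2,1)=+1→X.X/..O/OOX
ply 4, X at XOX/..O/O.X | (1,0)=-1→XOX/X.O/O.X*; (1,1)=-1→XOX/.XO/O.X; (2,1)=-1→XOX/..O/OXX
ply 5, O at XOX/X.O/O.X | (1,1)=+1→XOX/XOO/O.X*; (2,1)=+1→XOX/X.O/OOX
ply 6: XOX/XOO/O.X is terminal -1 (X); from ..X/.../O.X depth 6

PV length from [..X/.../O.X]: 5 plies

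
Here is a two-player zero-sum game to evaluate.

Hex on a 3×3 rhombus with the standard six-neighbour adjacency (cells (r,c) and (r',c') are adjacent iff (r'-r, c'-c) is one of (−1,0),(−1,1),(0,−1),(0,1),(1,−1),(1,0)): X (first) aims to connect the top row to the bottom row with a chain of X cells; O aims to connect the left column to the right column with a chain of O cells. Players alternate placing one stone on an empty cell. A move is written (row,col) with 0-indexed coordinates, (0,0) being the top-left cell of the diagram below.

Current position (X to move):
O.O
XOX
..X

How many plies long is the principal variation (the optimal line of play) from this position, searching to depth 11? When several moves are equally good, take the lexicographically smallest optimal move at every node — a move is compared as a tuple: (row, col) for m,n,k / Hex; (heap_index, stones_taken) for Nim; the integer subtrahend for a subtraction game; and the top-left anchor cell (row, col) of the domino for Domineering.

PV length from [O.O/XOX/..X]: 2 plies

ply 1, X at O.O/XOX/..X | (0,1)=-1→OXO/XOX/..X*; (2,0)=-1→O.O/XOX/X.X; (2,1)=-1→O.O/XOX/.XX
ply 2, O at OXO/XOX/..X | (2,0)=+1→OXO/XOX/O.X*; (2,1)=-1→OXO/XOX/.OX
ply 3: OXO/XOX/O.X is terminal -1 (X); from O.O/XOX/..X depth 11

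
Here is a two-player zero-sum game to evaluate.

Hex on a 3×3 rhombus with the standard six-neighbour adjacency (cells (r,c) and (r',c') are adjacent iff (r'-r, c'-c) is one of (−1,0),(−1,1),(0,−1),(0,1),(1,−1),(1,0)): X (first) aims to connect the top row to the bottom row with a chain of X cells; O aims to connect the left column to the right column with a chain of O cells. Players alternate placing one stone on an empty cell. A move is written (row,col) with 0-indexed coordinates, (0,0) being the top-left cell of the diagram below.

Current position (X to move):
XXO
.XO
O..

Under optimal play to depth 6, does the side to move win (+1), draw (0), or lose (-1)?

ply 1, X at XXO/.XO/O.. | (1,0)=-1→XXO/XXO/O..; (2,1)=+1→XXO/.XO/OX.*; (2,2)=-1→XXO/.XO/O.X
ply 2: XXO/.XO/OX. is terminal -1 (O); from XXO/.XO/O.. depth 6

value(XXO/.XO/O.., X) = +1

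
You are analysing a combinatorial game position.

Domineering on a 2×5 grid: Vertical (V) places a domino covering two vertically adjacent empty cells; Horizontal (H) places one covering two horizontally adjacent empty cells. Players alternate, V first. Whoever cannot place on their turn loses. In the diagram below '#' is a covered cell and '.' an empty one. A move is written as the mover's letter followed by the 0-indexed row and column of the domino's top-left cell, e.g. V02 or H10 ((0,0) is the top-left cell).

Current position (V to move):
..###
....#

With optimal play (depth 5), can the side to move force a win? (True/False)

p1 V@[..###/....#]: V00[#.###/#...#]-1 V01[.####/.#..#]+1*
p2 H@[.####/.#..#]: H12[.####/.####]-1*
p3 V@[.####/.####]: V00[#####/#####]+1*
p4 H@[#####/#####] terminal -1; root [..###/....#] d5

V winning at [..###/....#]: True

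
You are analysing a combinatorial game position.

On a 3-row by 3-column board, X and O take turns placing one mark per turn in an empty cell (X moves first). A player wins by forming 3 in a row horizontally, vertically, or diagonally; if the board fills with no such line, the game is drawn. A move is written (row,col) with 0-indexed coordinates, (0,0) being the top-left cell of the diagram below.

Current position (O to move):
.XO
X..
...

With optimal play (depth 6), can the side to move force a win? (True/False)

ply 1, O at .XO/X../... | (0,0)=-1→OXO/X../...; (1,1)=+0→.XO/XO./...; (1,2)=-1→.XO/X.O/...; (2,0)=-1→.XO/X../O..; (2,1)=+0→.XO/X../.O.; (2,2)=+1→.XO/X../..O*
ply 2, X at .XO/X../..O | (0,0)=-1→XXO/X../..O*; (1,1)=-1→.XO/XX./..O; (1,2)=-1→.XO/X.X/..O; (2,0)=-1→.XO/X../X.O; (2,1)=-1→.XO/X../.XO
ply 3, O at XXO/X../..O | (1,1)=-1→XXO/XO./..O; (1,2)=+1→XXO/X.O/..O*; (2,0)=+1→XXO/X../O.O; (2,1)=-1→XXO/X../.OO
ply 4: XXO/X.O/..O is terminal -1 (X); from .XO/X../... depth 6

O winning at [.XO/X../...]: True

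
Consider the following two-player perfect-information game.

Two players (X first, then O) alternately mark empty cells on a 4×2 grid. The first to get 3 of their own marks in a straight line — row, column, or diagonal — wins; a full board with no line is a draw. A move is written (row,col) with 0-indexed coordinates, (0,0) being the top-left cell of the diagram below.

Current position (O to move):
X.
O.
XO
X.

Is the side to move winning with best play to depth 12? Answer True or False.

O winning at [X./O./XO/X.]: True

p1 O@[X./O./XO/X.]: (0,1)[XO/O./XO/X.]+0 (1,1)[X./OO/XO/X.]+1* (3,1)[X./O./XO/XO]+0
p2 X@[X./OO/XO/X.]: (0,1)[XX/OO/XO/X.]-1* (3,1)[X./OO/XO/XX]-1
p3 O@[XX/OO/XO/X.]: (3,1)[XX/OO/XO/XO]+1*
p4 X@[XX/OO/XO/XO] terminal -1; root [X./O./XO/X.] d12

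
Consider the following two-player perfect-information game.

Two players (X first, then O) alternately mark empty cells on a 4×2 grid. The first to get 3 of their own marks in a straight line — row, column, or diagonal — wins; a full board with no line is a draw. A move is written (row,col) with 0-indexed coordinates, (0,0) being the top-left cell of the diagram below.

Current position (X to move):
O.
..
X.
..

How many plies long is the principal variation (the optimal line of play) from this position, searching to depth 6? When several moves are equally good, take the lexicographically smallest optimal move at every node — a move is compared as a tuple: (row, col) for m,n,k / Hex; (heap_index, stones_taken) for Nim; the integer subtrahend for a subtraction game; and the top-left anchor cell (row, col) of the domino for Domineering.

PV length from [O./../X./..]: 6 plies

[O./../X./..] X move#1: (0,1):+0/OX/../X./..*, (1,0):+0/O./X./X./.., (1,1):+0/O./.X/X./.., (2,1):+0/O./../XX/.., (3,0):+0/O./../X./X., (3,1):+0/O./../X./.X
[OX/../X./..] O move#2: (1,0):+0/OX/O./X./..*, (1,1):+0/OX/.O/X./.., (2,1):+0/OX/../XO/.., (3,0):+0/OX/../X./O., (3,1):+0/OX/../X./.O
[OX/O./X./..] X move#3: (1,1):+0/OX/OX/X./..*, (2,1):+0/OX/O./XX/.., (3,0):+0/OX/O./X./X., (3,1):+0/OX/O./X./.X
[OX/OX/X./..] O move#4: (2,1):+0/OX/OX/XO/..*, (3,0):-1/OX/OX/X./O., (3,1):-1/OX/OX/X./.O
[OX/OX/XO/..] X move#5: (3,0):+0/OX/OX/XO/X.*, (3,1):+0/OX/OX/XO/.X
[OX/OX/XO/X.] O move#6: (3,1):+0/OX/OX/XO/XO*
[OX/OX/XO/XO] end (terminal +0, X#7); searched O./../X./.. to 6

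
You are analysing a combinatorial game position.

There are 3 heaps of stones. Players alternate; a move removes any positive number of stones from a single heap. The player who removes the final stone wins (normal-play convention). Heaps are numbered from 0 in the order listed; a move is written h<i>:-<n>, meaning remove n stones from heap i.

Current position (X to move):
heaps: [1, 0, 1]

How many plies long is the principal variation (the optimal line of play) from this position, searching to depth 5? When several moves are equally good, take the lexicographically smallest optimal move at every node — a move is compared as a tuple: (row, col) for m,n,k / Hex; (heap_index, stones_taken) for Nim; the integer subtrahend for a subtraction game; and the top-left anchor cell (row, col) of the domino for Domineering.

PV length from [(1,0,1)]: 2 plies

[(1,0,1)] X move#1: h0:-1:-1/(0,0,1)*, h2:-1:-1/(1,0,0)
[(0,0,1)] O move#2: h2:-1:+1/(0,0,0)*
[(0,0,0)] end (terminal -1, X#3); searched (1,0,1) to 5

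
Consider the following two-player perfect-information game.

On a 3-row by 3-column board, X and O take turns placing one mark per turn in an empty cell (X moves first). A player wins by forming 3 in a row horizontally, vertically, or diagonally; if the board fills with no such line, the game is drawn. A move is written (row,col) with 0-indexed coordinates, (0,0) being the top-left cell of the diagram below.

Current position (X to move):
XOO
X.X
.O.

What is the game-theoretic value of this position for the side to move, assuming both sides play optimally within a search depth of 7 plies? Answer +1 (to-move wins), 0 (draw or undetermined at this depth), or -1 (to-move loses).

[XOO/X.X/.O.] X move#1: (1,1):+1/XOO/XXX/.O.*, (2,0):+1/XOO/X.X/XO., (2,2):-1/XOO/X.X/.OX
[XOO/XXX/.O.] end (terminal -1, O#2); searched XOO/X.X/.O. to 7

value(XOO/X.X/.O., X) = +1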